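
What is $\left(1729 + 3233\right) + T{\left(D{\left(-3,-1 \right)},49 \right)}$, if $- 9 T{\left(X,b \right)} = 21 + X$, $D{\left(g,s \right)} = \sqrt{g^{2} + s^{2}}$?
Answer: $\frac{14879}{3} - \frac{\sqrt{10}}{9} \approx 4959.3$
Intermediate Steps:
$T{\left(X,b \right)} = - \frac{7}{3} - \frac{X}{9}$ ($T{\left(X,b \right)} = - \frac{21 + X}{9} = - \frac{7}{3} - \frac{X}{9}$)
$\left(1729 + 3233\right) + T{\left(D{\left(-3,-1 \right)},49 \right)} = \left(1729 + 3233\right) - \left(\frac{7}{3} + \frac{\sqrt{\left(-3\right)^{2} + \left(-1\right)^{2}}}{9}\right) = 4962 - \left(\frac{7}{3} + \frac{\sqrt{9 + 1}}{9}\right) = 4962 - \left(\frac{7}{3} + \frac{\sqrt{10}}{9}\right) = \frac{14879}{3} - \frac{\sqrt{10}}{9}$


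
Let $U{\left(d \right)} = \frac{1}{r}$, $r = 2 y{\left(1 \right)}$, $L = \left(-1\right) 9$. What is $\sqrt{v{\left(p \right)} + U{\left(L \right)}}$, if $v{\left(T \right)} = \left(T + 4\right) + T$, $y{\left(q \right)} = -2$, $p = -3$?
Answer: $\frac{3 i}{2} \approx 1.5 i$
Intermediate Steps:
$v{\left(T \right)} = 4 + 2 T$ ($v{\left(T \right)} = \left(4 + T\right) + T = 4 + 2 T$)
$L = -9$
$r = -4$ ($r = 2 \left(-2\right) = -4$)
$U{\left(d \right)} = - \frac{1}{4}$ ($U{\left(d \right)} = \frac{1}{-4} = - \frac{1}{4}$)
$\sqrt{v{\left(p \right)} + U{\left(L \right)}} = \sqrt{\left(4 + 2 \left(-3\right)\right) - \frac{1}{4}} = \sqrt{\left(4 - 6\right) - \frac{1}{4}} = \sqrt{-2 - \frac{1}{4}} = \sqrt{- \frac{9}{4}} = \frac{3 i}{2}$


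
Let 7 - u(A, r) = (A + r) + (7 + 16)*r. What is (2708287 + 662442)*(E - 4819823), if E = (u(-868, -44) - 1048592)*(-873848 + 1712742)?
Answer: -2959643158739149853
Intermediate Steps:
u(A, r) = 7 - A - 24*r (u(A, r) = 7 - ((A + r) + (7 + 16)*r) = 7 - ((A + r) + 23*r) = 7 - (A + 24*r) = 7 + (-A - 24*r) = 7 - A - 24*r)
E = -878037632934 (E = ((7 - 1*(-868) - 24*(-44)) - 1048592)*(-873848 + 1712742) = ((7 + 868 + 1056) - 1048592)*838894 = (1931 - 1048592)*838894 = -1046661*838894 = -878037632934)
(2708287 + 662442)*(E - 4819823) = (2708287 + 662442)*(-878037632934 - 4819823) = 3370729*(-878042452757) = -2959643158739149853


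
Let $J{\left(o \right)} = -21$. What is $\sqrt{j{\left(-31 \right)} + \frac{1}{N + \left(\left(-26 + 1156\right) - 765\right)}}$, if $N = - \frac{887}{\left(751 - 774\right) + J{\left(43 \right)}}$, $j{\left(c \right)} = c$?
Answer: $\frac{i \sqrt{989164379}}{5649} \approx 5.5675 i$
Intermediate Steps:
$N = \frac{887}{44}$ ($N = - \frac{887}{\left(751 - 774\right) - 21} = - \frac{887}{-23 - 21} = - \frac{887}{-44} = \left(-887\right) \left(- \frac{1}{44}\right) = \frac{887}{44} \approx 20.159$)
$\sqrt{j{\left(-31 \right)} + \frac{1}{N + \left(\left(-26 + 1156\right) - 765\right)}} = \sqrt{-31 + \frac{1}{\frac{887}{44} + \left(\left(-26 + 1156\right) - 765\right)}} = \sqrt{-31 + \frac{1}{\frac{887}{44} + \left(1130 - 765\right)}} = \sqrt{-31 + \frac{1}{\frac{887}{44} + 365}} = \sqrt{-31 + \frac{1}{\frac{16947}{44}}} = \sqrt{-31 + \frac{44}{16947}} = \sqrt{- \frac{525313}{16947}} = \frac{i \sqrt{989164379}}{5649}$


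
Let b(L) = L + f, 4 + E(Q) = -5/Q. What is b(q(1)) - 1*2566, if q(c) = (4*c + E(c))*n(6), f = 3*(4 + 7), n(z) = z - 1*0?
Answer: -2563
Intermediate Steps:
n(z) = z (n(z) = z + 0 = z)
f = 33 (f = 3*11 = 33)
E(Q) = -4 - 5/Q
q(c) = -24 - 30/c + 24*c (q(c) = (4*c + (-4 - 5/c))*6 = (-4 - 5/c + 4*c)*6 = -24 - 30/c + 24*c)
b(L) = 33 + L (b(L) = L + 33 = 33 + L)
b(q(1)) - 1*2566 = (33 + (-24 - 30/1 + 24*1)) - 1*2566 = (33 + (-24 - 30*1 + 24)) - 2566 = (33 + (-24 - 30 + 24)) - 2566 = (33 - 30) - 2566 = 3 - 2566 = -2563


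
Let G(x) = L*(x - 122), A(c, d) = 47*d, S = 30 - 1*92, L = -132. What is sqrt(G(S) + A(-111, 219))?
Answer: sqrt(34581) ≈ 185.96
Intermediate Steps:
S = -62 (S = 30 - 92 = -62)
G(x) = 16104 - 132*x (G(x) = -132*(x - 122) = -132*(-122 + x) = 16104 - 132*x)
sqrt(G(S) + A(-111, 219)) = sqrt((16104 - 132*(-62)) + 47*219) = sqrt((16104 + 8184) + 10293) = sqrt(24288 + 10293) = sqrt(34581)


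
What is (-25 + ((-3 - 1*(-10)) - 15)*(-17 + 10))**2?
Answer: 961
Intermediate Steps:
(-25 + ((-3 - 1*(-10)) - 15)*(-17 + 10))**2 = (-25 + ((-3 + 10) - 15)*(-7))**2 = (-25 + (7 - 15)*(-7))**2 = (-25 - 8*(-7))**2 = (-25 + 56)**2 = 31**2 = 961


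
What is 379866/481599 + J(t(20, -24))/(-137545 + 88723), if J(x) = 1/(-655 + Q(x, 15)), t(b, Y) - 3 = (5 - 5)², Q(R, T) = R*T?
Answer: 1256994374591/1593633565620 ≈ 0.78876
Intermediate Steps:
t(b, Y) = 3 (t(b, Y) = 3 + (5 - 5)² = 3 + 0² = 3 + 0 = 3)
J(x) = 1/(-655 + 15*x) (J(x) = 1/(-655 + x*15) = 1/(-655 + 15*x))
379866/481599 + J(t(20, -24))/(-137545 + 88723) = 379866/481599 + (1/(5*(-131 + 3*3)))/(-137545 + 88723) = 379866*(1/481599) + (1/(5*(-131 + 9)))/(-48822) = 126622/160533 + ((⅕)/(-122))*(-1/48822) = 126622/160533 + ((⅕)*(-1/122))*(-1/48822) = 126622/160533 - 1/610*(-1/48822) = 126622/160533 + 1/29781420 = 1256994374591/1593633565620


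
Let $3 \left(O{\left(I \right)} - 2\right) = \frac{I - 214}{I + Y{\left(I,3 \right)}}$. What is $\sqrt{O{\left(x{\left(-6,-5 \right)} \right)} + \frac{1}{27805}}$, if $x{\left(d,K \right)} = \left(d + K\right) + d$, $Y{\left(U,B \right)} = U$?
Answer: $\frac{\sqrt{3811504005830}}{945370} \approx 2.0651$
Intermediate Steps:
$x{\left(d,K \right)} = K + 2 d$ ($x{\left(d,K \right)} = \left(K + d\right) + d = K + 2 d$)
$O{\left(I \right)} = 2 + \frac{-214 + I}{6 I}$ ($O{\left(I \right)} = 2 + \frac{\left(I - 214\right) \frac{1}{I + I}}{3} = 2 + \frac{\left(-214 + I\right) \frac{1}{2 I}}{3} = 2 + \frac{\frac{1}{2} \frac{1}{I} \left(-214 + I\right)}{3} = 2 + \frac{-214 + I}{6 I}$)
$\sqrt{O{\left(x{\left(-6,-5 \right)} \right)} + \frac{1}{27805}} = \sqrt{\frac{-214 + 13 \left(-5 + 2 \left(-6\right)\right)}{6 \left(-5 + 2 \left(-6\right)\right)} + \frac{1}{27805}} = \sqrt{\frac{-214 + 13 \left(-5 - 12\right)}{6 \left(-5 - 12\right)} + \frac{1}{27805}} = \sqrt{\frac{-214 + 13 \left(-17\right)}{6 \left(-17\right)} + \frac{1}{27805}} = \sqrt{\frac{1}{6} \left(- \frac{1}{17}\right) \left(-214 - 221\right) + \frac{1}{27805}} = \sqrt{\frac{1}{6} \left(- \frac{1}{17}\right) \left(-435\right) + \frac{1}{27805}} = \sqrt{\frac{145}{34} + \frac{1}{27805}} = \sqrt{\frac{4031759}{945370}} = \frac{\sqrt{3811504005830}}{945370}$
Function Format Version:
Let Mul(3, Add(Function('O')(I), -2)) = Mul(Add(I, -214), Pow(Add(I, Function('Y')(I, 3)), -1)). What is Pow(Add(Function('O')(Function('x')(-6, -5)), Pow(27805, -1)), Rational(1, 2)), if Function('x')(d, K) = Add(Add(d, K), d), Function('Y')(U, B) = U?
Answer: Mul(Rational(1, 945370), Pow(3811504005830, Rational(1, 2))) ≈ 2.0651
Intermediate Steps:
Function('x')(d, K) = Add(K, Mul(2, d)) (Function('x')(d, K) = Add(Add(K, d), d) = Add(K, Mul(2, d)))
Function('O')(I) = Add(2, Mul(Rational(1, 6), Pow(I, -1), Add(-214, I))) (Function('O')(I) = Add(2, Mul(Rational(1, 3), Mul(Add(I, -214), Pow(Add(I, I), -1)))) = Add(2, Mul(Rational(1, 3), Mul(Add(-214, I), Pow(Mul(2, I), -1)))) = Add(2, Mul(Rational(1, 3), Mul(Add(-214, I), Mul(Rational(1, 2), Pow(I, -1))))) = Add(2, Mul(Rational(1, 3), Mul(Rational(1, 2), Pow(I, -1), Add(-214, I)))) = Add(2, Mul(Rational(1, 6), Pow(I, -1), Add(-214, I))))
Pow(Add(Function('O')(Function('x')(-6, -5)), Pow(27805, -1)), Rational(1, 2)) = Pow(Add(Mul(Rational(1, 6), Pow(Add(-5, Mul(2, -6)), -1), Add(-214, Mul(13, Add(-5, Mul(2, -6))))), Pow(27805, -1)), Rational(1, 2)) = Pow(Add(Mul(Rational(1, 6), Pow(Add(-5, -12), -1), Add(-214, Mul(13, Add(-5, -12)))), Rational(1, 27805)), Rational(1, 2)) = Pow(Add(Mul(Rational(1, 6), Pow(-17, -1), Add(-214, Mul(13, -17))), Rational(1, 27805)), Rational(1, 2)) = Pow(Add(Mul(Rational(1, 6), Rational(-1, 17), Add(-214, -221)), Rational(1, 27805)), Rational(1, 2)) = Pow(Add(Mul(Rational(1, 6), Rational(-1, 17), -435), Rational(1, 27805)), Rational(1, 2)) = Pow(Add(Rational(145, 34), Rational(1, 27805)), Rational(1, 2)) = Pow(Rational(4031759, 945370), Rational(1, 2)) = Mul(Rational(1, 945370), Pow(3811504005830, Rational(1, 2)))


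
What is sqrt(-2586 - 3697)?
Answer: I*sqrt(6283) ≈ 79.265*I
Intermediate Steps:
sqrt(-2586 - 3697) = sqrt(-6283) = I*sqrt(6283)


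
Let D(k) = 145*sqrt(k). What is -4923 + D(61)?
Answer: -4923 + 145*sqrt(61) ≈ -3790.5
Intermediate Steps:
-4923 + D(61) = -4923 + 145*sqrt(61)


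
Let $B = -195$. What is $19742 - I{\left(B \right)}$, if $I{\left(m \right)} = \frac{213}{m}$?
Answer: $\frac{1283301}{65} \approx 19743.0$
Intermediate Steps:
$19742 - I{\left(B \right)} = 19742 - \frac{213}{-195} = 19742 - 213 \left(- \frac{1}{195}\right) = 19742 - - \frac{71}{65} = 19742 + \frac{71}{65} = \frac{1283301}{65}$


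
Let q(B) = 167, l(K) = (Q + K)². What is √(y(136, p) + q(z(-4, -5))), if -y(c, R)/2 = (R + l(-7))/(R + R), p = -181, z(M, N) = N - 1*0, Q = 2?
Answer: √5442851/181 ≈ 12.889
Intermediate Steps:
l(K) = (2 + K)²
z(M, N) = N (z(M, N) = N + 0 = N)
y(c, R) = -(25 + R)/R (y(c, R) = -2*(R + (2 - 7)²)/(R + R) = -2*(R + (-5)²)/(2*R) = -2*(R + 25)*1/(2*R) = -2*(25 + R)*1/(2*R) = -(25 + R)/R)
√(y(136, p) + q(z(-4, -5))) = √((-25 - 1*(-181))/(-181) + 167) = √(-(-25 + 181)/181 + 167) = √(-1/181*156 + 167) = √(-156/181 + 167) = √(30071/181) = √5442851/181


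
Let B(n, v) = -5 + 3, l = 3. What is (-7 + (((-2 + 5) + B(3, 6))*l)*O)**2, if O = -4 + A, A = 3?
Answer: 100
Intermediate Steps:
B(n, v) = -2
O = -1 (O = -4 + 3 = -1)
(-7 + (((-2 + 5) + B(3, 6))*l)*O)**2 = (-7 + (((-2 + 5) - 2)*3)*(-1))**2 = (-7 + ((3 - 2)*3)*(-1))**2 = (-7 + (1*3)*(-1))**2 = (-7 + 3*(-1))**2 = (-7 - 3)**2 = (-10)**2 = 100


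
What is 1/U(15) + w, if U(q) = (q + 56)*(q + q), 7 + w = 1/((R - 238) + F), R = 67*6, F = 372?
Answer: -3994547/570840 ≈ -6.9977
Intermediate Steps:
R = 402
w = -3751/536 (w = -7 + 1/((402 - 238) + 372) = -7 + 1/(164 + 372) = -7 + 1/536 = -3751/536 ≈ -6.9981)
U(q) = 2*q*(56 + q) (U(q) = (56 + q)*(2*q) = 2*q*(56 + q))
1/U(15) + w = 1/(2*15*(56 + 15)) - 3751/536 = 1/(2*15*71) - 3751/536 = 1/2130 - 3751/536 = -3994547/570840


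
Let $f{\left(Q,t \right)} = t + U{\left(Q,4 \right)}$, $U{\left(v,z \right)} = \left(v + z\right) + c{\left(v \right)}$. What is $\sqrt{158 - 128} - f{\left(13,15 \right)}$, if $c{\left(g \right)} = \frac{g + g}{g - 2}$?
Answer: $- \frac{378}{11} + \sqrt{30} \approx -28.886$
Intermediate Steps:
$c{\left(g \right)} = \frac{2 g}{-2 + g}$
$U{\left(v,z \right)} = v + z + \frac{2 v}{-2 + v}$ ($U{\left(v,z \right)} = \left(v + z\right) + \frac{2 v}{-2 + v} = v + z + \frac{2 v}{-2 + v}$)
$f{\left(Q,t \right)} = t + \frac{2 Q + \left(-2 + Q\right) \left(4 + Q\right)}{-2 + Q}$ ($f{\left(Q,t \right)} = t + \frac{2 Q + \left(-2 + Q\right) \left(Q + 4\right)}{-2 + Q} = t + \frac{2 Q + \left(-2 + Q\right) \left(4 + Q\right)}{-2 + Q}$)
$\sqrt{158 - 128} - f{\left(13,15 \right)} = \sqrt{158 - 128} - \frac{2 \cdot 13 + \left(-2 + 13\right) \left(4 + 13 + 15\right)}{-2 + 13} = \sqrt{30} - \frac{26 + 11 \cdot 32}{11} = \sqrt{30} - \frac{26 + 352}{11} = \sqrt{30} - \frac{1}{11} \cdot 378 = \sqrt{30} - \frac{378}{11} = - \frac{378}{11} + \sqrt{30}$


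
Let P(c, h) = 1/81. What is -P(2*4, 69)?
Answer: -1/81 ≈ -0.012346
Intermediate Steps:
P(c, h) = 1/81
-P(2*4, 69) = -1*1/81 = -1/81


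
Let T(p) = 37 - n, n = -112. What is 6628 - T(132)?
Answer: 6479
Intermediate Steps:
T(p) = 149 (T(p) = 37 - 1*(-112) = 37 + 112 = 149)
6628 - T(132) = 6628 - 1*149 = 6628 - 149 = 6479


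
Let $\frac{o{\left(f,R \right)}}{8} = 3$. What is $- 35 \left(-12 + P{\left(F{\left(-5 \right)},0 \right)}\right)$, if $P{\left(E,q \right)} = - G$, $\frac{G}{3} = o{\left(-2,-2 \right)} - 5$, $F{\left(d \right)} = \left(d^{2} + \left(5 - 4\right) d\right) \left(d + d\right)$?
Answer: $2415$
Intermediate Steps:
$o{\left(f,R \right)} = 24$ ($o{\left(f,R \right)} = 8 \cdot 3 = 24$)
$F{\left(d \right)} = 2 d \left(d + d^{2}\right)$ ($F{\left(d \right)} = \left(d^{2} + 1 d\right) 2 d = \left(d^{2} + d\right) 2 d = \left(d + d^{2}\right) 2 d = 2 d \left(d + d^{2}\right)$)
$G = 57$ ($G = 3 \left(24 - 5\right) = 3 \cdot 19 = 57$)
$P{\left(E,q \right)} = -57$ ($P{\left(E,q \right)} = \left(-1\right) 57 = -57$)
$- 35 \left(-12 + P{\left(F{\left(-5 \right)},0 \right)}\right) = - 35 \left(-12 - 57\right) = \left(-35\right) \left(-69\right) = 2415$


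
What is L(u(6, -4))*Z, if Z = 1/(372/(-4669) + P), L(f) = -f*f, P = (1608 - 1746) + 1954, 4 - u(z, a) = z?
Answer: -4669/2119633 ≈ -0.0022027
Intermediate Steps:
u(z, a) = 4 - z
P = 1816 (P = -138 + 1954 = 1816)
L(f) = -f²
Z = 4669/8478532 (Z = 1/(372/(-4669) + 1816) = 1/(372*(-1/4669) + 1816) = 1/(-372/4669 + 1816) = 1/(8478532/4669) = 4669/8478532 ≈ 0.00055068)
L(u(6, -4))*Z = -(4 - 1*6)²*(4669/8478532) = -(4 - 6)²*(4669/8478532) = -1*(-2)²*(4669/8478532) = -1*4*(4669/8478532) = -4*4669/8478532 = -4669/2119633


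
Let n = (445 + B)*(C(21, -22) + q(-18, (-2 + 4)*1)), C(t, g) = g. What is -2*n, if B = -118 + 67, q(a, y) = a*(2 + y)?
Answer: 74072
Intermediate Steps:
B = -51
n = -37036 (n = (445 - 51)*(-22 - 18*(2 + (-2 + 4)*1)) = 394*(-22 - 18*(2 + 2*1)) = 394*(-22 - 18*(2 + 2)) = 394*(-22 - 18*4) = 394*(-22 - 72) = 394*(-94) = -37036)
-2*n = -2*(-37036) = 74072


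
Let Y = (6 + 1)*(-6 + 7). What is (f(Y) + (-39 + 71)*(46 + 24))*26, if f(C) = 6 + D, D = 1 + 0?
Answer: 58422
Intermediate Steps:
D = 1
Y = 7 (Y = 7*1 = 7)
f(C) = 7 (f(C) = 6 + 1 = 7)
(f(Y) + (-39 + 71)*(46 + 24))*26 = (7 + (-39 + 71)*(46 + 24))*26 = (7 + 32*70)*26 = (7 + 2240)*26 = 2247*26 = 58422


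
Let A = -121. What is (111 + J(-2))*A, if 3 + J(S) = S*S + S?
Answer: -13310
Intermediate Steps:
J(S) = -3 + S + S² (J(S) = -3 + (S*S + S) = -3 + (S² + S) = -3 + (S + S²) = -3 + S + S²)
(111 + J(-2))*A = (111 + (-3 - 2 + (-2)²))*(-121) = (111 + (-3 - 2 + 4))*(-121) = (111 - 1)*(-121) = 110*(-121) = -13310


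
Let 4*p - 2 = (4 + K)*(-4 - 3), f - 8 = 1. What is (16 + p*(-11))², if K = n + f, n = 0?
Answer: 1087849/16 ≈ 67991.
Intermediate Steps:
f = 9 (f = 8 + 1 = 9)
K = 9 (K = 0 + 9 = 9)
p = -89/4 (p = ½ + ((4 + 9)*(-4 - 3))/4 = ½ + (13*(-7))/4 = ½ + (¼)*(-91) = ½ - 91/4 = -89/4 ≈ -22.250)
(16 + p*(-11))² = (16 - 89/4*(-11))² = (16 + 979/4)² = (1043/4)² = 1087849/16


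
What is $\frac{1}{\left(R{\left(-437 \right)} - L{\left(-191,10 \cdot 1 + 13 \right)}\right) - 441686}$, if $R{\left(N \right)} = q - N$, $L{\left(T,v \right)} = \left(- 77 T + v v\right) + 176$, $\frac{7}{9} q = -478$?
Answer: $- \frac{7}{3200929} \approx -2.1869 \cdot 10^{-6}$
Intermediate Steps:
$q = - \frac{4302}{7}$ ($q = \frac{9}{7} \left(-478\right) = - \frac{4302}{7} \approx -614.57$)
$L{\left(T,v \right)} = 176 + v^{2} - 77 T$ ($L{\left(T,v \right)} = \left(- 77 T + v^{2}\right) + 176 = \left(v^{2} - 77 T\right) + 176 = 176 + v^{2} - 77 T$)
$R{\left(N \right)} = - \frac{4302}{7} - N$
$\frac{1}{\left(R{\left(-437 \right)} - L{\left(-191,10 \cdot 1 + 13 \right)}\right) - 441686} = \frac{1}{\left(\left(- \frac{4302}{7} - -437\right) - \left(176 + \left(10 \cdot 1 + 13\right)^{2} - -14707\right)\right) - 441686} = \frac{1}{\left(\left(- \frac{4302}{7} + 437\right) - \left(176 + \left(10 + 13\right)^{2} + 14707\right)\right) - 441686} = \frac{1}{\left(- \frac{1243}{7} - \left(176 + 23^{2} + 14707\right)\right) - 441686} = \frac{1}{\left(- \frac{1243}{7} - \left(176 + 529 + 14707\right)\right) - 441686} = \frac{1}{\left(- \frac{1243}{7} - 15412\right) - 441686} = \frac{1}{- \frac{109127}{7} - 441686} = \frac{1}{- \frac{3200929}{7}} = - \frac{7}{3200929}$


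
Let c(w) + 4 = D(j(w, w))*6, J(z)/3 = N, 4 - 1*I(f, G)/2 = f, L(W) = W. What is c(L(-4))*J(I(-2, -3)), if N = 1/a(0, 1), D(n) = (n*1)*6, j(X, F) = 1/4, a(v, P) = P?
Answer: 15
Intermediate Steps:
j(X, F) = ¼
I(f, G) = 8 - 2*f
D(n) = 6*n (D(n) = n*6 = 6*n)
N = 1 (N = 1/1 = 1)
J(z) = 3 (J(z) = 3*1 = 3)
c(w) = 5 (c(w) = -4 + (6*(¼))*6 = -4 + (3/2)*6 = -4 + 9 = 5)
c(L(-4))*J(I(-2, -3)) = 5*3 = 15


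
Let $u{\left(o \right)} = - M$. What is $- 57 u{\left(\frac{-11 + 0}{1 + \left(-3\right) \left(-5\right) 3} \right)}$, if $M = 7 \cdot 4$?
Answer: $1596$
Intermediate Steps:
$M = 28$
$u{\left(o \right)} = -28$ ($u{\left(o \right)} = \left(-1\right) 28 = -28$)
$- 57 u{\left(\frac{-11 + 0}{1 + \left(-3\right) \left(-5\right) 3} \right)} = \left(-57\right) \left(-28\right) = 1596$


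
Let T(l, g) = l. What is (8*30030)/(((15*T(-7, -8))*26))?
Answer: -88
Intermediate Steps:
(8*30030)/(((15*T(-7, -8))*26)) = (8*30030)/(((15*(-7))*26)) = 240240/((-105*26)) = 240240/(-2730) = 240240*(-1/2730) = -88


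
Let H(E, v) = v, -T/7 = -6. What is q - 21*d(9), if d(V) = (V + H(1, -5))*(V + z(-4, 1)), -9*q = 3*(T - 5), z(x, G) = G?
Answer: -2557/3 ≈ -852.33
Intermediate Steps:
T = 42 (T = -7*(-6) = 42)
q = -37/3 (q = -(42 - 5)/3 = -37/3 ≈ -12.333)
d(V) = (1 + V)*(-5 + V) (d(V) = (V - 5)*(V + 1) = (-5 + V)*(1 + V) = (1 + V)*(-5 + V))
q - 21*d(9) = -37/3 - 21*(-5 + 9² - 4*9) = -37/3 - 21*(-5 + 81 - 36) = -37/3 - 21*40 = -37/3 - 840 = -2557/3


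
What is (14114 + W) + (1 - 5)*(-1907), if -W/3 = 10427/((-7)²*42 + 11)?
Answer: 44952917/2069 ≈ 21727.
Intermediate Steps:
W = -31281/2069 (W = -31281/((-7)²*42 + 11) = -31281/(49*42 + 11) = -31281/(2058 + 11) = -31281/2069 ≈ -15.119)
(14114 + W) + (1 - 5)*(-1907) = (14114 - 31281/2069) + (1 - 5)*(-1907) = 29170585/2069 - 4*(-1907) = 29170585/2069 + 7628 = 44952917/2069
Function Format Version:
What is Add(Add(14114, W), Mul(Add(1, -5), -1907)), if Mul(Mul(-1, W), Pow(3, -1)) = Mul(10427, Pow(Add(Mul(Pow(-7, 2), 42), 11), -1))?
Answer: Rational(44952917, 2069) ≈ 21727.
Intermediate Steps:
W = Rational(-31281, 2069) (W = Mul(-3, Mul(10427, Pow(Add(Mul(Pow(-7, 2), 42), 11), -1))) = Mul(-3, Mul(10427, Pow(Add(Mul(49, 42), 11), -1))) = Mul(-3, Mul(10427, Pow(Add(2058, 11), -1))) = Mul(-3, Mul(10427, Pow(2069, -1))) = Mul(-3, Mul(10427, Rational(1, 2069))) = Mul(-3, Rational(10427, 2069)) = Rational(-31281, 2069) ≈ -15.119)
Add(Add(14114, W), Mul(Add(1, -5), -1907)) = Add(Add(14114, Rational(-31281, 2069)), Mul(Add(1, -5), -1907)) = Add(Rational(29170585, 2069), Mul(-4, -1907)) = Add(Rational(29170585, 2069), 7628) = Rational(44952917, 2069)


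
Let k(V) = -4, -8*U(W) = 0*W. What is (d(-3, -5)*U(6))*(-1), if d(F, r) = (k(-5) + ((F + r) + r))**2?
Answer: 0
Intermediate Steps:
U(W) = 0 (U(W) = -0*W = -1/8*0 = 0)
d(F, r) = (-4 + F + 2*r)**2 (d(F, r) = (-4 + ((F + r) + r))**2 = (-4 + (F + 2*r))**2 = (-4 + F + 2*r)**2)
(d(-3, -5)*U(6))*(-1) = ((-4 - 3 + 2*(-5))**2*0)*(-1) = ((-4 - 3 - 10)**2*0)*(-1) = ((-17)**2*0)*(-1) = (289*0)*(-1) = 0*(-1) = 0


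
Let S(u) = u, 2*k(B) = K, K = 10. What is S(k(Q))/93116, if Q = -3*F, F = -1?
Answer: 5/93116 ≈ 5.3696e-5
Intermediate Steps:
Q = 3 (Q = -3*(-1) = 3)
k(B) = 5 (k(B) = (1/2)*10 = 5)
S(k(Q))/93116 = 5/93116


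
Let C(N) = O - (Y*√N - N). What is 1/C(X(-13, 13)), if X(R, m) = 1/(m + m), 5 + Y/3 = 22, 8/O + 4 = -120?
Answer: 5642/21662715 - 424762*√26/21662715 ≈ -0.099721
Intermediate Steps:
O = -2/31 (O = 8/(-4 - 120) = 8/(-124) = 8*(-1/124) = -2/31 ≈ -0.064516)
Y = 51 (Y = -15 + 3*22 = -15 + 66 = 51)
X(R, m) = 1/(2*m)
C(N) = -2/31 + N - 51*√N (C(N) = -2/31 - (51*√N - N) = -2/31 - (-N + 51*√N) = -2/31 + (N - 51*√N) = -2/31 + N - 51*√N)
1/C(X(-13, 13)) = 1/(-2/31 + (½)/13 - 51*√26/26) = 1/(-2/31 + (½)*(1/13) - 51*√26/26) = 1/(-2/31 + 1/26 - 51*√26/26) = 1/(-21/806 - 51*√26/26)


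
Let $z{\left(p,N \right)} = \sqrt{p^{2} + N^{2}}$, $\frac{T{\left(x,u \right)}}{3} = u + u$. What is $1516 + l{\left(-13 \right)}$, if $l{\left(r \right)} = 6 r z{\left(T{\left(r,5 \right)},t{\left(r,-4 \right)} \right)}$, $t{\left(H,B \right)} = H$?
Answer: $1516 - 78 \sqrt{1069} \approx -1034.3$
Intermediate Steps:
$T{\left(x,u \right)} = 6 u$ ($T{\left(x,u \right)} = 3 \left(u + u\right) = 3 \cdot 2 u = 6 u$)
$z{\left(p,N \right)} = \sqrt{N^{2} + p^{2}}$
$l{\left(r \right)} = 6 r \sqrt{900 + r^{2}}$ ($l{\left(r \right)} = 6 r \sqrt{r^{2} + \left(6 \cdot 5\right)^{2}} = 6 r \sqrt{r^{2} + 30^{2}} = 6 r \sqrt{r^{2} + 900} = 6 r \sqrt{900 + r^{2}}$)
$1516 + l{\left(-13 \right)} = 1516 + 6 \left(-13\right) \sqrt{900 + \left(-13\right)^{2}} = 1516 + 6 \left(-13\right) \sqrt{900 + 169} = 1516 + 6 \left(-13\right) \sqrt{1069} = 1516 - 78 \sqrt{1069}$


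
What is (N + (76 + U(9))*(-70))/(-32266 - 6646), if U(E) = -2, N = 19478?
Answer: -7149/19456 ≈ -0.36744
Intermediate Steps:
(N + (76 + U(9))*(-70))/(-32266 - 6646) = (19478 + (76 - 2)*(-70))/(-32266 - 6646) = (19478 + 74*(-70))/(-38912) = (19478 - 5180)*(-1/38912) = 14298*(-1/38912) = -7149/19456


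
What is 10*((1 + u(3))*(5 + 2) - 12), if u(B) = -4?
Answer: -330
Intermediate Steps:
10*((1 + u(3))*(5 + 2) - 12) = 10*((1 - 4)*(5 + 2) - 12) = 10*(-3*7 - 12) = 10*(-21 - 12) = 10*(-33) = -330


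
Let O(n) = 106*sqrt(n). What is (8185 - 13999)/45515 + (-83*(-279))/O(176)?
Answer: -5814/45515 + 23157*sqrt(11)/4664 ≈ 16.339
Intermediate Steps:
(8185 - 13999)/45515 + (-83*(-279))/O(176) = (8185 - 13999)/45515 + (-83*(-279))/((106*sqrt(176))) = -5814*1/45515 + 23157/((106*(4*sqrt(11)))) = -5814/45515 + 23157/((424*sqrt(11))) = -5814/45515 + 23157*(sqrt(11)/4664) = -5814/45515 + 23157*sqrt(11)/4664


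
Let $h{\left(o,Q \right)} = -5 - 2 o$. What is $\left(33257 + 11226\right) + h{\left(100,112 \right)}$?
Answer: $44278$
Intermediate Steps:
$\left(33257 + 11226\right) + h{\left(100,112 \right)} = \left(33257 + 11226\right) - 205 = 44483 - 205 = 44278$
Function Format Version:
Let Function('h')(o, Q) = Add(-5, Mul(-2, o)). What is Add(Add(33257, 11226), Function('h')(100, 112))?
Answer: 44278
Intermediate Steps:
Add(Add(33257, 11226), Function('h')(100, 112)) = Add(Add(33257, 11226), Add(-5, Mul(-2, 100))) = Add(44483, Add(-5, -200)) = Add(44483, -205) = 44278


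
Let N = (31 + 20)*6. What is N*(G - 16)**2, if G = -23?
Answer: 465426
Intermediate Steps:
N = 306 (N = 51*6 = 306)
N*(G - 16)**2 = 306*(-23 - 16)**2 = 306*(-39)**2 = 306*1521 = 465426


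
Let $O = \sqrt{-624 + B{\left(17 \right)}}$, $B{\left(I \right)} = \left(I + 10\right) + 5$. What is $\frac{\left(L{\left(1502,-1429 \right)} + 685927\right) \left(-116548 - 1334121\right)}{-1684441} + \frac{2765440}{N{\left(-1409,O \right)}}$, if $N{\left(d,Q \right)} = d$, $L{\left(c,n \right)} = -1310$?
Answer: $\frac{11526395666877}{19614689} \approx 5.8764 \cdot 10^{5}$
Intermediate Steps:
$B{\left(I \right)} = 15 + I$ ($B{\left(I \right)} = \left(10 + I\right) + 5 = 15 + I$)
$O = 4 i \sqrt{37}$ ($O = \sqrt{-624 + \left(15 + 17\right)} = \sqrt{-624 + 32} = \sqrt{-592} = 4 i \sqrt{37} \approx 24.331 i$)
$\frac{\left(L{\left(1502,-1429 \right)} + 685927\right) \left(-116548 - 1334121\right)}{-1684441} + \frac{2765440}{N{\left(-1409,O \right)}} = \frac{\left(-1310 + 685927\right) \left(-116548 - 1334121\right)}{-1684441} + \frac{2765440}{-1409} = 684617 \left(-1450669\right) \left(- \frac{1}{1684441}\right) + 2765440 \left(- \frac{1}{1409}\right) = \left(-993152658773\right) \left(- \frac{1}{1684441}\right) - \frac{2765440}{1409} = \frac{8207873213}{13921} - \frac{2765440}{1409} = \frac{11526395666877}{19614689}$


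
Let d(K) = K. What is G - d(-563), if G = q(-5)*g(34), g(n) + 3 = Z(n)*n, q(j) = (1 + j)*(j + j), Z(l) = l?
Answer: 46683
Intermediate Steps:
q(j) = 2*j*(1 + j) (q(j) = (1 + j)*(2*j) = 2*j*(1 + j))
g(n) = -3 + n**2 (g(n) = -3 + n*n = -3 + n**2)
G = 46120 (G = (2*(-5)*(1 - 5))*(-3 + 34**2) = (2*(-5)*(-4))*(-3 + 1156) = 40*1153 = 46120)
G - d(-563) = 46120 - 1*(-563) = 46120 + 563 = 46683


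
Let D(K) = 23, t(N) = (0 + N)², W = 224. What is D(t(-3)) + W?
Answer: 247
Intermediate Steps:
t(N) = N²
D(t(-3)) + W = 23 + 224 = 247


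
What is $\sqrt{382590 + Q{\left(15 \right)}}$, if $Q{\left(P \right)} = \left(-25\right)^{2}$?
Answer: $\sqrt{383215} \approx 619.04$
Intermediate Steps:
$Q{\left(P \right)} = 625$
$\sqrt{382590 + Q{\left(15 \right)}} = \sqrt{382590 + 625} = \sqrt{383215}$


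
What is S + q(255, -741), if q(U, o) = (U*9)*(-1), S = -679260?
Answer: -681555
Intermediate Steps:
q(U, o) = -9*U (q(U, o) = (9*U)*(-1) = -9*U)
S + q(255, -741) = -679260 - 9*255 = -679260 - 2295 = -681555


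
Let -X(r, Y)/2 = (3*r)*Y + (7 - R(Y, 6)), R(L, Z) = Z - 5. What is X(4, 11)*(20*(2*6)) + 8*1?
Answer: -66232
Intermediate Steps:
R(L, Z) = -5 + Z
X(r, Y) = -12 - 6*Y*r (X(r, Y) = -2*((3*r)*Y + (7 - (-5 + 6))) = -2*(3*Y*r + (7 - 1*1)) = -2*(3*Y*r + (7 - 1)) = -2*(3*Y*r + 6) = -2*(6 + 3*Y*r) = -12 - 6*Y*r)
X(4, 11)*(20*(2*6)) + 8*1 = (-12 - 6*11*4)*(20*(2*6)) + 8*1 = (-12 - 264)*(20*12) + 8 = -276*240 + 8 = -66240 + 8 = -66232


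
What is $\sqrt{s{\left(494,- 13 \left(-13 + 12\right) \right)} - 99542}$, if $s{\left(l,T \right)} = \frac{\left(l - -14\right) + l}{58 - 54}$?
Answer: $\frac{i \sqrt{397166}}{2} \approx 315.11 i$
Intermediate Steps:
$s{\left(l,T \right)} = \frac{7}{2} + \frac{l}{2}$ ($s{\left(l,T \right)} = \frac{\left(l + 14\right) + l}{4} = \left(\left(14 + l\right) + l\right) \frac{1}{4} = \left(14 + 2 l\right) \frac{1}{4} = \frac{7}{2} + \frac{l}{2}$)
$\sqrt{s{\left(494,- 13 \left(-13 + 12\right) \right)} - 99542} = \sqrt{\left(\frac{7}{2} + \frac{1}{2} \cdot 494\right) - 99542} = \sqrt{\left(\frac{7}{2} + 247\right) - 99542} = \sqrt{\frac{501}{2} - 99542} = \sqrt{- \frac{198583}{2}} = \frac{i \sqrt{397166}}{2}$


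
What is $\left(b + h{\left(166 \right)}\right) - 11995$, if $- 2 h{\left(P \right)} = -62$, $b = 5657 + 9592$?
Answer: $3285$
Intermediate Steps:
$b = 15249$
$h{\left(P \right)} = 31$ ($h{\left(P \right)} = \left(- \frac{1}{2}\right) \left(-62\right) = 31$)
$\left(b + h{\left(166 \right)}\right) - 11995 = \left(15249 + 31\right) - 11995 = 15280 - 11995 = 3285$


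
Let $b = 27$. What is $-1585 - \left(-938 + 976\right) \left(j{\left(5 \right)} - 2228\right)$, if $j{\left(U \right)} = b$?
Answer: $82053$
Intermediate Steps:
$j{\left(U \right)} = 27$
$-1585 - \left(-938 + 976\right) \left(j{\left(5 \right)} - 2228\right) = -1585 - \left(-938 + 976\right) \left(27 - 2228\right) = -1585 - 38 \left(-2201\right) = -1585 - -83638 = -1585 + 83638 = 82053$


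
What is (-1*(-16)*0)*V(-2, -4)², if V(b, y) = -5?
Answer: 0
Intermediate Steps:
(-1*(-16)*0)*V(-2, -4)² = (-1*(-16)*0)*(-5)² = (16*0)*25 = 0*25 = 0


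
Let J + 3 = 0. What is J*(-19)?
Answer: 57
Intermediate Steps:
J = -3 (J = -3 + 0 = -3)
J*(-19) = -3*(-19) = 57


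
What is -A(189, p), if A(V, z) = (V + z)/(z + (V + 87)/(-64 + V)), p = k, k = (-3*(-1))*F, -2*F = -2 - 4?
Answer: -8250/467 ≈ -17.666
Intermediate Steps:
F = 3 (F = -(-2 - 4)/2 = -½*(-6) = 3)
k = 9 (k = -3*(-1)*3 = 3*3 = 9)
p = 9
A(V, z) = (V + z)/(z + (87 + V)/(-64 + V))
-A(189, p) = -(189² - 64*189 - 64*9 + 189*9)/(87 + 189 - 64*9 + 189*9) = -(35721 - 12096 - 576 + 1701)/(87 + 189 - 576 + 1701) = -24750/1401 = -1*8250/467 = -8250/467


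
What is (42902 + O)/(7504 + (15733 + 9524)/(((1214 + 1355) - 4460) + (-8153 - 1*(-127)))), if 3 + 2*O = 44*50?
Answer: 872705917/148783822 ≈ 5.8656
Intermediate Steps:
O = 2197/2 (O = -3/2 + (44*50)/2 = -3/2 + (½)*2200 = -3/2 + 1100 = 2197/2 ≈ 1098.5)
(42902 + O)/(7504 + (15733 + 9524)/(((1214 + 1355) - 4460) + (-8153 - 1*(-127)))) = (42902 + 2197/2)/(7504 + (15733 + 9524)/(((1214 + 1355) - 4460) + (-8153 - 1*(-127)))) = 88001/(2*(7504 + 25257/((2569 - 4460) + (-8153 + 127)))) = 88001/(2*(7504 + 25257/(-1891 - 8026))) = 88001/(2*(7504 + 25257/(-9917))) = 88001/(2*(7504 + 25257*(-1/9917))) = 88001/(2*(7504 - 25257/9917)) = 88001/(2*(74391911/9917)) = (88001/2)*(9917/74391911) = 872705917/148783822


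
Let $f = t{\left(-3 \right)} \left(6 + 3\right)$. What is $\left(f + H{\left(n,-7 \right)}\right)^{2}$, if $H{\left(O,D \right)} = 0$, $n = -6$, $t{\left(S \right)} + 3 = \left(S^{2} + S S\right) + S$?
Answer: $11664$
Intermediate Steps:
$t{\left(S \right)} = -3 + S + 2 S^{2}$ ($t{\left(S \right)} = -3 + \left(\left(S^{2} + S S\right) + S\right) = -3 + \left(\left(S^{2} + S^{2}\right) + S\right) = -3 + \left(2 S^{2} + S\right) = -3 + \left(S + 2 S^{2}\right) = -3 + S + 2 S^{2}$)
$f = 108$ ($f = \left(-3 - 3 + 2 \left(-3\right)^{2}\right) \left(6 + 3\right) = \left(-3 - 3 + 2 \cdot 9\right) 9 = \left(-3 - 3 + 18\right) 9 = 12 \cdot 9 = 108$)
$\left(f + H{\left(n,-7 \right)}\right)^{2} = \left(108 + 0\right)^{2} = 108^{2} = 11664$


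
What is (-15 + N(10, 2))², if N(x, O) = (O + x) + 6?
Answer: 9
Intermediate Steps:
N(x, O) = 6 + O + x
(-15 + N(10, 2))² = (-15 + (6 + 2 + 10))² = (-15 + 18)² = 3² = 9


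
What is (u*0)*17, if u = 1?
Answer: 0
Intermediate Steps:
(u*0)*17 = (1*0)*17 = 0*17 = 0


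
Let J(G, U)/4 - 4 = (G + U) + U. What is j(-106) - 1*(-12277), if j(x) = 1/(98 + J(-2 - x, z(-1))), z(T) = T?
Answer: 6408595/522 ≈ 12277.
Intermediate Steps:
J(G, U) = 16 + 4*G + 8*U (J(G, U) = 16 + 4*((G + U) + U) = 16 + 4*(G + 2*U) = 16 + (4*G + 8*U) = 16 + 4*G + 8*U)
j(x) = 1/(98 - 4*x) (j(x) = 1/(98 + (16 + 4*(-2 - x) + 8*(-1))) = 1/(98 + (16 + (-8 - 4*x) - 8)) = 1/(98 - 4*x))
j(-106) - 1*(-12277) = -1/(-98 + 4*(-106)) - 1*(-12277) = -1/(-98 - 424) + 12277 = -1/(-522) + 12277 = -1*(-1/522) + 12277 = 1/522 + 12277 = 6408595/522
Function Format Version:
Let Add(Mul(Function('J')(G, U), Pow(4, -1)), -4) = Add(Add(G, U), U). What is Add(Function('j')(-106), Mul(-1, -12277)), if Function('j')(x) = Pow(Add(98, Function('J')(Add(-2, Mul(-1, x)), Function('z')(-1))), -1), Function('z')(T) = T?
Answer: Rational(6408595, 522) ≈ 12277.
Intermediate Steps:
Function('J')(G, U) = Add(16, Mul(4, G), Mul(8, U)) (Function('J')(G, U) = Add(16, Mul(4, Add(Add(G, U), U))) = Add(16, Mul(4, Add(G, Mul(2, U)))) = Add(16, Add(Mul(4, G), Mul(8, U))) = Add(16, Mul(4, G), Mul(8, U)))
Function('j')(x) = Pow(Add(98, Mul(-4, x)), -1) (Function('j')(x) = Pow(Add(98, Add(16, Mul(4, Add(-2, Mul(-1, x))), Mul(8, -1))), -1) = Pow(Add(98, Add(16, Add(-8, Mul(-4, x)), -8)), -1) = Pow(Add(98, Mul(-4, x)), -1))
Add(Function('j')(-106), Mul(-1, -12277)) = Add(Mul(-1, Pow(Add(-98, Mul(4, -106)), -1)), Mul(-1, -12277)) = Add(Mul(-1, Pow(Add(-98, -424), -1)), 12277) = Add(Mul(-1, Pow(-522, -1)), 12277) = Add(Mul(-1, Rational(-1, 522)), 12277) = Add(Rational(1, 522), 12277) = Rational(6408595, 522)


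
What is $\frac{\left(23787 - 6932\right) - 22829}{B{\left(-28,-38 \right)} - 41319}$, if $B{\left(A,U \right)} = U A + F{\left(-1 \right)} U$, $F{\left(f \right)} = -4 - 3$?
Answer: $\frac{5974}{39989} \approx 0.14939$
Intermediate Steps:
$F{\left(f \right)} = -7$
$B{\left(A,U \right)} = - 7 U + A U$ ($B{\left(A,U \right)} = U A - 7 U = A U - 7 U = - 7 U + A U$)
$\frac{\left(23787 - 6932\right) - 22829}{B{\left(-28,-38 \right)} - 41319} = \frac{\left(23787 - 6932\right) - 22829}{- 38 \left(-7 - 28\right) - 41319} = \frac{16855 - 22829}{\left(-38\right) \left(-35\right) - 41319} = - \frac{5974}{1330 - 41319} = - \frac{5974}{-39989} = \left(-5974\right) \left(- \frac{1}{39989}\right) = \frac{5974}{39989}$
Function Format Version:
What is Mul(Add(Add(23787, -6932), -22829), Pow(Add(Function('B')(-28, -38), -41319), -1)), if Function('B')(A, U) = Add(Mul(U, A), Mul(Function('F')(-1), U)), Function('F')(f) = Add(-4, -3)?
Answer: Rational(5974, 39989) ≈ 0.14939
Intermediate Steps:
Function('F')(f) = -7
Function('B')(A, U) = Add(Mul(-7, U), Mul(A, U)) (Function('B')(A, U) = Add(Mul(U, A), Mul(-7, U)) = Add(Mul(A, U), Mul(-7, U)) = Add(Mul(-7, U), Mul(A, U)))
Mul(Add(Add(23787, -6932), -22829), Pow(Add(Function('B')(-28, -38), -41319), -1)) = Mul(Add(Add(23787, -6932), -22829), Pow(Add(Mul(-38, Add(-7, -28)), -41319), -1)) = Mul(Add(16855, -22829), Pow(Add(Mul(-38, -35), -41319), -1)) = Mul(-5974, Pow(Add(1330, -41319), -1)) = Mul(-5974, Pow(-39989, -1)) = Mul(-5974, Rational(-1, 39989)) = Rational(5974, 39989)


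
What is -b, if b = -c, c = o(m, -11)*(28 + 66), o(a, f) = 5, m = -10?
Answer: 470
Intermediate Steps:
c = 470 (c = 5*(28 + 66) = 5*94 = 470)
b = -470 (b = -1*470 = -470)
-b = -1*(-470) = 470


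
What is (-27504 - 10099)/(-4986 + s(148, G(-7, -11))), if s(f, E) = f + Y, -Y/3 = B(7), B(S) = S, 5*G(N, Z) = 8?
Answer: 37603/4859 ≈ 7.7388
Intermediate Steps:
G(N, Z) = 8/5 (G(N, Z) = (1/5)*8 = 8/5)
Y = -21 (Y = -3*7 = -21)
s(f, E) = -21 + f (s(f, E) = f - 21 = -21 + f)
(-27504 - 10099)/(-4986 + s(148, G(-7, -11))) = (-27504 - 10099)/(-4986 + (-21 + 148)) = -37603/(-4986 + 127) = -37603/(-4859) = -37603*(-1/4859) = 37603/4859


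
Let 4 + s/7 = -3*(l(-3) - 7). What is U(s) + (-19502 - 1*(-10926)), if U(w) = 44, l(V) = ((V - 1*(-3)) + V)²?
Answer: -8532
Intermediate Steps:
l(V) = (3 + 2*V)² (l(V) = ((V + 3) + V)² = ((3 + V) + V)² = (3 + 2*V)²)
s = -70 (s = -28 + 7*(-3*((3 + 2*(-3))² - 7)) = -28 + 7*(-3*((3 - 6)² - 7)) = -28 + 7*(-3*((-3)² - 7)) = -28 + 7*(-3*(9 - 7)) = -28 + 7*(-3*2) = -28 + 7*(-6) = -28 - 42 = -70)
U(s) + (-19502 - 1*(-10926)) = 44 + (-19502 - 1*(-10926)) = 44 + (-19502 + 10926) = 44 - 8576 = -8532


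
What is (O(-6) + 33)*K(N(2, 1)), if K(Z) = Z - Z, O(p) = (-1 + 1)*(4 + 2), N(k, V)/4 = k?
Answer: 0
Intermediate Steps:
N(k, V) = 4*k
O(p) = 0 (O(p) = 0*6 = 0)
K(Z) = 0
(O(-6) + 33)*K(N(2, 1)) = (0 + 33)*0 = 33*0 = 0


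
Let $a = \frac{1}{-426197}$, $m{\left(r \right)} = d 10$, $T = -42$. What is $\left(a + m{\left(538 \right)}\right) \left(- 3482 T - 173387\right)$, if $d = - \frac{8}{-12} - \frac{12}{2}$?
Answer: $\frac{1850922508789}{1278591} \approx 1.4476 \cdot 10^{6}$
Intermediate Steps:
$d = - \frac{16}{3}$ ($d = \left(-8\right) \left(- \frac{1}{12}\right) - 6 = \frac{2}{3} - 6 = - \frac{16}{3} \approx -5.3333$)
$m{\left(r \right)} = - \frac{160}{3}$ ($m{\left(r \right)} = \left(- \frac{16}{3}\right) 10 = - \frac{160}{3}$)
$a = - \frac{1}{426197} \approx -2.3463 \cdot 10^{-6}$
$\left(a + m{\left(538 \right)}\right) \left(- 3482 T - 173387\right) = \left(- \frac{1}{426197} - \frac{160}{3}\right) \left(\left(-3482\right) \left(-42\right) - 173387\right) = - \frac{68191523 \left(146244 - 173387\right)}{1278591} = \left(- \frac{68191523}{1278591}\right) \left(-27143\right) = \frac{1850922508789}{1278591}$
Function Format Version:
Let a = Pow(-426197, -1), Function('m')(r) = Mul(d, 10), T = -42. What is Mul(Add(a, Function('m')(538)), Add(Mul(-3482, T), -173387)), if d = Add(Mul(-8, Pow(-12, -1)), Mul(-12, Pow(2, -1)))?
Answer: Rational(1850922508789, 1278591) ≈ 1.4476e+6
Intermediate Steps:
d = Rational(-16, 3) (d = Add(Mul(-8, Rational(-1, 12)), Mul(-12, Rational(1, 2))) = Add(Rational(2, 3), -6) = Rational(-16, 3) ≈ -5.3333)
Function('m')(r) = Rational(-160, 3) (Function('m')(r) = Mul(Rational(-16, 3), 10) = Rational(-160, 3))
a = Rational(-1, 426197) ≈ -2.3463e-6
Mul(Add(a, Function('m')(538)), Add(Mul(-3482, T), -173387)) = Mul(Add(Rational(-1, 426197), Rational(-160, 3)), Add(Mul(-3482, -42), -173387)) = Mul(Rational(-68191523, 1278591), Add(146244, -173387)) = Mul(Rational(-68191523, 1278591), -27143) = Rational(1850922508789, 1278591)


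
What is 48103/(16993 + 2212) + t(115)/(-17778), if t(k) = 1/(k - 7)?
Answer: 92358895267/36874060920 ≈ 2.5047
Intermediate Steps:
t(k) = 1/(-7 + k)
48103/(16993 + 2212) + t(115)/(-17778) = 48103/(16993 + 2212) + 1/((-7 + 115)*(-17778)) = 48103/19205 - 1/17778/108 = 48103*(1/19205) + (1/108)*(-1/17778) = 48103/19205 - 1/1920024 = 92358895267/36874060920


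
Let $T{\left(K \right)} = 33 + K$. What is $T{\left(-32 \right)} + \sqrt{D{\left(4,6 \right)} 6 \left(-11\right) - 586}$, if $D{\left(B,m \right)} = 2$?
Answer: $1 + i \sqrt{718} \approx 1.0 + 26.796 i$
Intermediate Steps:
$T{\left(-32 \right)} + \sqrt{D{\left(4,6 \right)} 6 \left(-11\right) - 586} = \left(33 - 32\right) + \sqrt{2 \cdot 6 \left(-11\right) - 586} = 1 + \sqrt{12 \left(-11\right) - 586} = 1 + \sqrt{-132 - 586} = 1 + \sqrt{-718} = 1 + i \sqrt{718}$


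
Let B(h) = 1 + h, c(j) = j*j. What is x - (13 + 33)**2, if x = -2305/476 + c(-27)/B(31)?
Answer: -7989417/3808 ≈ -2098.1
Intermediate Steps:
c(j) = j**2
x = 68311/3808 (x = -2305/476 + (-27)**2/(1 + 31) = -2305*1/476 + 729/32 = -2305/476 + 729*(1/32) = -2305/476 + 729/32 = 68311/3808 ≈ 17.939)
x - (13 + 33)**2 = 68311/3808 - (13 + 33)**2 = 68311/3808 - 1*46**2 = 68311/3808 - 1*2116 = 68311/3808 - 2116 = -7989417/3808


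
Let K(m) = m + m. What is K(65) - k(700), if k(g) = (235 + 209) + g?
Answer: -1014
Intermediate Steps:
K(m) = 2*m
k(g) = 444 + g
K(65) - k(700) = 2*65 - (444 + 700) = 130 - 1*1144 = 130 - 1144 = -1014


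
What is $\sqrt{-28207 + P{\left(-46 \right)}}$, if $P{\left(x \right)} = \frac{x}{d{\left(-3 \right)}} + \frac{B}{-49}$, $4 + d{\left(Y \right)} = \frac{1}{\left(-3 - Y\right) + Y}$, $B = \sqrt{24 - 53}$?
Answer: $\frac{\sqrt{-233494261 - 169 i \sqrt{29}}}{91} \approx 0.00032725 - 167.92 i$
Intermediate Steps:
$B = i \sqrt{29}$ ($B = \sqrt{-29} = i \sqrt{29} \approx 5.3852 i$)
$d{\left(Y \right)} = - \frac{13}{3}$ ($d{\left(Y \right)} = -4 + \frac{1}{\left(-3 - Y\right) + Y} = -4 + \frac{1}{-3} = -4 - \frac{1}{3} = - \frac{13}{3}$)
$P{\left(x \right)} = - \frac{3 x}{13} - \frac{i \sqrt{29}}{49}$ ($P{\left(x \right)} = \frac{x}{- \frac{13}{3}} + \frac{i \sqrt{29}}{-49} = x \left(- \frac{3}{13}\right) + i \sqrt{29} \left(- \frac{1}{49}\right) = - \frac{3 x}{13} - \frac{i \sqrt{29}}{49}$)
$\sqrt{-28207 + P{\left(-46 \right)}} = \sqrt{-28207 - \left(- \frac{138}{13} + \frac{i \sqrt{29}}{49}\right)} = \sqrt{-28207 + \left(\frac{138}{13} - \frac{i \sqrt{29}}{49}\right)} = \sqrt{- \frac{366553}{13} - \frac{i \sqrt{29}}{49}}$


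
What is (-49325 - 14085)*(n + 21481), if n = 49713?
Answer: -4514411540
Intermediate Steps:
(-49325 - 14085)*(n + 21481) = (-49325 - 14085)*(49713 + 21481) = -63410*71194 = -4514411540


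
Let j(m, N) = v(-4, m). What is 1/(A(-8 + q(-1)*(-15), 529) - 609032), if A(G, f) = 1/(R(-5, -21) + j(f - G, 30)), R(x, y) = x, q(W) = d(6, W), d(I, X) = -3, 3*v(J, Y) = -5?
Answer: -20/12180643 ≈ -1.6419e-6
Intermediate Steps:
v(J, Y) = -5/3 (v(J, Y) = (⅓)*(-5) = -5/3)
q(W) = -3
j(m, N) = -5/3
A(G, f) = -3/20 (A(G, f) = 1/(-5 - 5/3) = 1/(-20/3) = -3/20)
1/(A(-8 + q(-1)*(-15), 529) - 609032) = 1/(-3/20 - 609032) = 1/(-12180643/20) = -20/12180643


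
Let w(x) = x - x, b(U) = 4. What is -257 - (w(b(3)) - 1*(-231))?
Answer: -488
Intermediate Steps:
w(x) = 0
-257 - (w(b(3)) - 1*(-231)) = -257 - (0 - 1*(-231)) = -257 - (0 + 231) = -257 - 1*231 = -257 - 231 = -488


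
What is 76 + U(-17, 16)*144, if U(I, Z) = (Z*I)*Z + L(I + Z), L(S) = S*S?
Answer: -626468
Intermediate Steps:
L(S) = S**2
U(I, Z) = (I + Z)**2 + I*Z**2 (U(I, Z) = (Z*I)*Z + (I + Z)**2 = (I*Z)*Z + (I + Z)**2 = I*Z**2 + (I + Z)**2 = (I + Z)**2 + I*Z**2)
76 + U(-17, 16)*144 = 76 + ((-17 + 16)**2 - 17*16**2)*144 = 76 + ((-1)**2 - 17*256)*144 = 76 + (1 - 4352)*144 = 76 - 4351*144 = 76 - 626544 = -626468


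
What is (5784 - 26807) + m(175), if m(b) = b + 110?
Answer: -20738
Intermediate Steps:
m(b) = 110 + b
(5784 - 26807) + m(175) = (5784 - 26807) + (110 + 175) = -21023 + 285 = -20738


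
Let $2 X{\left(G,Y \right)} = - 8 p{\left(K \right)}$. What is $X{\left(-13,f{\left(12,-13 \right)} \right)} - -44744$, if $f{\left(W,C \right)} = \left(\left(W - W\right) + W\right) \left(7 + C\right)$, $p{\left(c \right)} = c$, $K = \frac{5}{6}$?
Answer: $\frac{134222}{3} \approx 44741.0$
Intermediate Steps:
$K = \frac{5}{6}$ ($K = 5 \cdot \frac{1}{6} = \frac{5}{6} \approx 0.83333$)
$f{\left(W,C \right)} = W \left(7 + C\right)$ ($f{\left(W,C \right)} = \left(0 + W\right) \left(7 + C\right) = W \left(7 + C\right)$)
$X{\left(G,Y \right)} = - \frac{10}{3}$ ($X{\left(G,Y \right)} = \frac{\left(-8\right) \frac{5}{6}}{2} = \frac{1}{2} \left(- \frac{20}{3}\right) = - \frac{10}{3}$)
$X{\left(-13,f{\left(12,-13 \right)} \right)} - -44744 = - \frac{10}{3} - -44744 = - \frac{10}{3} + 44744 = \frac{134222}{3}$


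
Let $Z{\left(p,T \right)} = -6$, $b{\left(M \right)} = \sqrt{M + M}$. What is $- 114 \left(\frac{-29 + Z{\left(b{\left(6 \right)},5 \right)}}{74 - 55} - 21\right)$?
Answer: $2604$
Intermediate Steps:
$b{\left(M \right)} = \sqrt{2} \sqrt{M}$ ($b{\left(M \right)} = \sqrt{2 M} = \sqrt{2} \sqrt{M}$)
$- 114 \left(\frac{-29 + Z{\left(b{\left(6 \right)},5 \right)}}{74 - 55} - 21\right) = - 114 \left(\frac{-29 - 6}{74 - 55} - 21\right) = - 114 \left(- \frac{35}{19} - 21\right) = \left(-114\right) \left(- \frac{434}{19}\right) = 2604$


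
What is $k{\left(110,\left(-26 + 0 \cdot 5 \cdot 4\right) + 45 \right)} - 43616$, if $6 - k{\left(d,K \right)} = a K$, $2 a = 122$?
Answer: $-44769$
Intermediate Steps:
$a = 61$ ($a = \frac{1}{2} \cdot 122 = 61$)
$k{\left(d,K \right)} = 6 - 61 K$
$k{\left(110,\left(-26 + 0 \cdot 5 \cdot 4\right) + 45 \right)} - 43616 = \left(6 - 61 \left(\left(-26 + 0 \cdot 5 \cdot 4\right) + 45\right)\right) - 43616 = \left(6 - 61 \left(\left(-26 + 0 \cdot 4\right) + 45\right)\right) - 43616 = \left(6 - 61 \left(\left(-26 + 0\right) + 45\right)\right) - 43616 = \left(6 - 61 \left(-26 + 45\right)\right) - 43616 = \left(6 - 1159\right) - 43616 = -1153 - 43616 = -44769$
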